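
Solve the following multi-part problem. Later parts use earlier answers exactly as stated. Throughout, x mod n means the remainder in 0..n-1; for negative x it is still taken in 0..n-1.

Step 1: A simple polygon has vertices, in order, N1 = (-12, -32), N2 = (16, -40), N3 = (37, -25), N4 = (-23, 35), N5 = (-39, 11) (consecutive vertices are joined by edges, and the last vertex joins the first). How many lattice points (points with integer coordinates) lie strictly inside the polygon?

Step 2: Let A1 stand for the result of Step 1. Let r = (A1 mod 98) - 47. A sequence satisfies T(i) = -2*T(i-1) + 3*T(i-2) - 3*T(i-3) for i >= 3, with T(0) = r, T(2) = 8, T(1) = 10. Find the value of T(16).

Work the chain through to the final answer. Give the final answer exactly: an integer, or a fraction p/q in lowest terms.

Step 1: cross terms: (-12*-40 - 16*-32)=992, (16*-25 - 37*-40)=1080, (37*35 - -23*-25)=720, (-23*11 - -39*35)=1112, (-39*-32 - -12*11)=1380; twice the area = |5284| = 5284; area = 2642; boundary points = 4 + 3 + 60 + 8 + 1 = 76; strictly interior points = area - boundary/2 + 1 = 2605; answer 2605
Step 2: A1 = 2605; r = 10; T(3) = -2*(8) + 3*(10) - 3*(10) = -16; iterating: T(3)=-16, T(4)=26, T(5)=-124, T(6)=374, T(7)=-1198, T(8)=3890, T(9)=-12496, T(10)=40256, T(11)=-129670, T(12)=417596, T(13)=-1344970, T(14)=4331738, T(15)=-13951174, T(16)=44932472; answer 44932472

44932472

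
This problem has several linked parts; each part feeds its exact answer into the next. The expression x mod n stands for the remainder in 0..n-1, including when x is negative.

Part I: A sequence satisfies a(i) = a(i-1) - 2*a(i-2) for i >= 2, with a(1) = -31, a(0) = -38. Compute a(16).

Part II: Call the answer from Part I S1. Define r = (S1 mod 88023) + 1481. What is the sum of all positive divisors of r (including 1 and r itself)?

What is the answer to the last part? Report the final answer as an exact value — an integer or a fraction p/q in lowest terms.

121680

Part I: a(2) = 1*(-31) - 2*(-38) = 45; iterating: a(2)=45, a(3)=107, a(4)=17, a(5)=-197, a(6)=-231, a(7)=163, a(8)=625, a(9)=299, a(10)=-951, a(11)=-1549, a(12)=353, a(13)=3451, a(14)=2745, a(15)=-4157, a(16)=-9647; answer -9647
Part II: S1 = -9647; r = 79857; 79857 = 3^2 * 19 * 467; sigma = (1 + 3 + 9) * (1 + 19) * (1 + 467) = 13 * 20 * 468 = 121680; answer 121680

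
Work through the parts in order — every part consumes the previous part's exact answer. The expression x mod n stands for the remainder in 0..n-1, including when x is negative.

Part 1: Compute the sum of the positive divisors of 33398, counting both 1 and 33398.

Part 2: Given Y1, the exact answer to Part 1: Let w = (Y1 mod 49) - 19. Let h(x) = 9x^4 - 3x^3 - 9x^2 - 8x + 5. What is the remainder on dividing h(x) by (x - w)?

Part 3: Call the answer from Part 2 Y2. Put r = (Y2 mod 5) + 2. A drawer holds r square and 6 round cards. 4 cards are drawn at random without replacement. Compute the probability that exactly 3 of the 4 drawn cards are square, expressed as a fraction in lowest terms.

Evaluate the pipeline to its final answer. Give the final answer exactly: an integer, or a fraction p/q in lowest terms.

Part 1: 33398 = 2 * 16699; sigma = (1 + 2) * (1 + 16699) = 3 * 16700 = 50100; answer 50100
Part 2: Y1 = 50100; w = 3; remainder = value at the root: 9*(3)^4 - 3*(3)^3 - 9*(3)^2 - 8*(3)^1 + 5 = (729) + (-81) + (-81) + (-24) + (5) = 548; answer 548
Part 3: Y2 = 548; r = 5; total draws C(11,4) = 330; favorable C(5,3)*C(6,1) = 60; P = 2/11; answer 2/11

2/11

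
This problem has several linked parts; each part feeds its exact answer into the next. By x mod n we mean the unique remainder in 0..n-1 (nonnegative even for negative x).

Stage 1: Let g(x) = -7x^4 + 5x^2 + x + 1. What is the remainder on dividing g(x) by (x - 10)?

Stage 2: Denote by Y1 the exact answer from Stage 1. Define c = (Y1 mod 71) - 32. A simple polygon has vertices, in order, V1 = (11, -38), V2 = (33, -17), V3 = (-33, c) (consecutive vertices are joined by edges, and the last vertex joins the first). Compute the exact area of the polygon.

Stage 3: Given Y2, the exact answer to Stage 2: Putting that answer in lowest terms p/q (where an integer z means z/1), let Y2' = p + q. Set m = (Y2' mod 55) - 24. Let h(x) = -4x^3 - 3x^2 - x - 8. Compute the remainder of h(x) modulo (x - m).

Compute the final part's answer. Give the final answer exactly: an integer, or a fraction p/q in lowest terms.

Stage 1: remainder = value at the root: -7*(10)^4 + 5*(10)^2 + 1*(10)^1 + 1 = (-70000) + (500) + (10) + (1) = -69489; answer -69489
Stage 2: Y1 = -69489; c = -12; cross terms: (11*-17 - 33*-38)=1067, (33*-12 - -33*-17)=-957, (-33*-38 - 11*-12)=1386; twice the area = |1496| = 1496; area = 748; answer 748
Stage 3: Y2 = 748; threaded value p + q = 749; m = 10; remainder = value at the root: -4*(10)^3 - 3*(10)^2 - 1*(10)^1 - 8 = (-4000) + (-300) + (-10) + (-8) = -4318; answer -4318

-4318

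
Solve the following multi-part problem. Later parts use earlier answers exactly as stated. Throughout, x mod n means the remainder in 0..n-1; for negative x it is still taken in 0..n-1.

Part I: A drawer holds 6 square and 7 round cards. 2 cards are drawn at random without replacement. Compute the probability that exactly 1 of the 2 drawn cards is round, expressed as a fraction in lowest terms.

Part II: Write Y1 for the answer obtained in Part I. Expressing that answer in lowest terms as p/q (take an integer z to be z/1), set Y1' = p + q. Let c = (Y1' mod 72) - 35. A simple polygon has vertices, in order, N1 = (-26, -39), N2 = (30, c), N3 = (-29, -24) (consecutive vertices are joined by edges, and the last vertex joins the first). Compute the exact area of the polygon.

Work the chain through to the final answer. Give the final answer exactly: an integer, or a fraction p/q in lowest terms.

Part I: total draws C(13,2) = 78; favorable C(7,1)*C(6,1) = 42; P = 7/13; answer 7/13
Part II: Y1 = 7/13; threaded value p + q = 20; c = -15; cross terms: (-26*-15 - 30*-39)=1560, (30*-24 - -29*-15)=-1155, (-29*-39 - -26*-24)=507; twice the area = |912| = 912; area = 456; answer 456

456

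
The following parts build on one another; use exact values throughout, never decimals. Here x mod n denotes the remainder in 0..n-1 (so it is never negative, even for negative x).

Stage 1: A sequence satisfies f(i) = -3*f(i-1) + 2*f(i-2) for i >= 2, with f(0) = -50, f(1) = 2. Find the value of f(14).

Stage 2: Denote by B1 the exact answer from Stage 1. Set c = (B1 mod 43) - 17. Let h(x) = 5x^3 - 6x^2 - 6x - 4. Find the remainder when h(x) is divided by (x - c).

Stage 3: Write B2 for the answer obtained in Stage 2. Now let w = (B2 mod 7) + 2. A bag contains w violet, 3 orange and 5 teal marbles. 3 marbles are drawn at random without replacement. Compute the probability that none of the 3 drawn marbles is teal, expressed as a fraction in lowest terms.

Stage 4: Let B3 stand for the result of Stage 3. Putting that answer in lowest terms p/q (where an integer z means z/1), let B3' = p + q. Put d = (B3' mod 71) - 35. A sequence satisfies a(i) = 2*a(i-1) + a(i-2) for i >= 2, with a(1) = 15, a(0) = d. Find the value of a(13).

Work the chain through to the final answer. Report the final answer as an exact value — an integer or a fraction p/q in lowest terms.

Stage 1: f(2) = -3*(2) + 2*(-50) = -106; iterating: f(2)=-106, f(3)=322, f(4)=-1178, f(5)=4178, f(6)=-14890, f(7)=53026, f(8)=-188858, f(9)=672626, f(10)=-2395594, f(11)=8532034, f(12)=-30387290, f(13)=108225938, f(14)=-385452394; answer -385452394
Stage 2: B1 = -385452394; c = 19; remainder = value at the root: 5*(19)^3 - 6*(19)^2 - 6*(19)^1 - 4 = (34295) + (-2166) + (-114) + (-4) = 32011; answer 32011
Stage 3: B2 = 32011; w = 2; total draws C(10,3) = 120; favorable C(5,3) = 10; P = 1/12; answer 1/12
Stage 4: B3 = 1/12; threaded value p + q = 13; d = -22; a(2) = 2*(15) + 1*(-22) = 8; iterating: a(2)=8, a(3)=31, a(4)=70, a(5)=171, a(6)=412, a(7)=995, a(8)=2402, a(9)=5799, a(10)=14000, a(11)=33799, a(12)=81598, a(13)=196995; answer 196995

196995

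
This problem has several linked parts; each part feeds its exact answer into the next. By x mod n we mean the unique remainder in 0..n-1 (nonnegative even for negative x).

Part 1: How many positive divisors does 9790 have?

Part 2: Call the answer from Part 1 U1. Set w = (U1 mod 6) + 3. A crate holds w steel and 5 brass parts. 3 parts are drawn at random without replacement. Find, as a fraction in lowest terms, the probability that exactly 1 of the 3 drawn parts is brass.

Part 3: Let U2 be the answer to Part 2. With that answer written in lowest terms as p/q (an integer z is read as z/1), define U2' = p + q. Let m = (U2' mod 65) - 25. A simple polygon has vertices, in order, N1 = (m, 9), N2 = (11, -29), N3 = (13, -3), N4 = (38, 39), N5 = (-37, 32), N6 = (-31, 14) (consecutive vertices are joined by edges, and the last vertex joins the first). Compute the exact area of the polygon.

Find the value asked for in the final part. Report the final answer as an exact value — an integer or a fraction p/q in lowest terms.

Part 1: 9790 = 2 * 5 * 11 * 89; number of divisors = (1+1) * (1+1) * (1+1) * (1+1) = 16; answer 16
Part 2: U1 = 16; w = 7; total draws C(12,3) = 220; favorable C(5,1)*C(7,2) = 105; P = 21/44; answer 21/44
Part 3: U2 = 21/44; threaded value p + q = 65; m = -25; cross terms: (-25*-29 - 11*9)=626, (11*-3 - 13*-29)=344, (13*39 - 38*-3)=621, (38*32 - -37*39)=2659, (-37*14 - -31*32)=474, (-31*9 - -25*14)=71; twice the area = |4795| = 4795; area = 4795/2; answer 4795/2

4795/2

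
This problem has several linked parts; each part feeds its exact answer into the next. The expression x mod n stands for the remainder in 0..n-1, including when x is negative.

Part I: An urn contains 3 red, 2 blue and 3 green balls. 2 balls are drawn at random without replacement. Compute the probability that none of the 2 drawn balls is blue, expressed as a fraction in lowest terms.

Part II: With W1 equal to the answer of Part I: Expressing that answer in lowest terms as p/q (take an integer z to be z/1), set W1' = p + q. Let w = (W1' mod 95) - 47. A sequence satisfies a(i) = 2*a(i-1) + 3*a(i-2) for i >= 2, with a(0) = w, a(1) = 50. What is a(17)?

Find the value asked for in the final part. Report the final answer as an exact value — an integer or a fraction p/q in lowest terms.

Part I: total draws C(8,2) = 28; favorable C(6,2) = 15; P = 15/28; answer 15/28
Part II: W1 = 15/28; threaded value p + q = 43; w = -4; a(2) = 2*(50) + 3*(-4) = 88; iterating: a(2)=88, a(3)=326, a(4)=916, a(5)=2810, a(6)=8368, a(7)=25166, a(8)=75436, a(9)=226370, a(10)=679048, a(11)=2037206, a(12)=6111556, a(13)=18334730, a(14)=55004128, a(15)=165012446, a(16)=495037276, a(17)=1485111890; answer 1485111890

1485111890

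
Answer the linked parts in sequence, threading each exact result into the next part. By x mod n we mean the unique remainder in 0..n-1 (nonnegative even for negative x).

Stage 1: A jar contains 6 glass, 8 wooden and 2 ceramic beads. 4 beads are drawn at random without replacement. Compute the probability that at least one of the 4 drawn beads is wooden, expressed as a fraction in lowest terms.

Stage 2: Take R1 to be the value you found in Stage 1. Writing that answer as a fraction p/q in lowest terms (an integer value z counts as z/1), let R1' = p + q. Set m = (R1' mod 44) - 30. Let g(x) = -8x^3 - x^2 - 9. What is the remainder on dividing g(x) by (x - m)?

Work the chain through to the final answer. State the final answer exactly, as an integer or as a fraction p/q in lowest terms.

96798

Stage 1: total draws C(16,4) = 1820; complement C(8,4) = 70; favorable 1820 - 70 = 1750; P = 25/26; answer 25/26
Stage 2: R1 = 25/26; threaded value p + q = 51; m = -23; remainder = value at the root: -8*(-23)^3 - 1*(-23)^2 - 9 = (97336) + (-529) + (-9) = 96798; answer 96798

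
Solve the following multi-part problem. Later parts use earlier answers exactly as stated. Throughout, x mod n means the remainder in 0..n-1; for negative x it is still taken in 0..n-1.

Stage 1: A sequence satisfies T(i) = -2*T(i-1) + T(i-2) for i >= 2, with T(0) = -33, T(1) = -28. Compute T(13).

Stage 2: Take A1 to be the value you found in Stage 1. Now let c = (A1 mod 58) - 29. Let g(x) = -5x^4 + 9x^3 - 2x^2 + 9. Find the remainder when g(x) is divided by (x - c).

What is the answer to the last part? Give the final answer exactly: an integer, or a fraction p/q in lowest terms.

-162907

Stage 1: T(2) = -2*(-28) + 1*(-33) = 23; iterating: T(2)=23, T(3)=-74, T(4)=171, T(5)=-416, T(6)=1003, T(7)=-2422, T(8)=5847, T(9)=-14116, T(10)=34079, T(11)=-82274, T(12)=198627, T(13)=-479528; answer -479528
Stage 2: A1 = -479528; c = -13; remainder = value at the root: -5*(-13)^4 + 9*(-13)^3 - 2*(-13)^2 + 9 = (-142805) + (-19773) + (-338) + (9) = -162907; answer -162907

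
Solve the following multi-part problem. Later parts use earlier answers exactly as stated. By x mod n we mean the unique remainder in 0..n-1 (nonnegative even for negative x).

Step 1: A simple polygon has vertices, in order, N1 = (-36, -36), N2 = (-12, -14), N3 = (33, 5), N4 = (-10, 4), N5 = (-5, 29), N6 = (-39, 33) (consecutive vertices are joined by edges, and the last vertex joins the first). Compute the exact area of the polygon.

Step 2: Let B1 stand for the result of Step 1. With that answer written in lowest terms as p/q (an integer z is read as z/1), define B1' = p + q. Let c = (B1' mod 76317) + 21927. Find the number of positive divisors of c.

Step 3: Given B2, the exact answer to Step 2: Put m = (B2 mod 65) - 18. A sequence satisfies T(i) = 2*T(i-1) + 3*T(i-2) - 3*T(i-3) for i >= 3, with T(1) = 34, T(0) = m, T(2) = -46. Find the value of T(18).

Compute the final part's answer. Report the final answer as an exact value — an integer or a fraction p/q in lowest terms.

-159766588

Step 1: cross terms: (-36*-14 - -12*-36)=72, (-12*5 - 33*-14)=402, (33*4 - -10*5)=182, (-10*29 - -5*4)=-270, (-5*33 - -39*29)=966, (-39*-36 - -36*33)=2592; twice the area = |3944| = 3944; area = 1972; answer 1972
Step 2: B1 = 1972; threaded value p + q = 1973; c = 23900; 23900 = 2^2 * 5^2 * 239; number of divisors = (2+1) * (2+1) * (1+1) = 18; answer 18
Step 3: B2 = 18; m = 0; T(3) = 2*(-46) + 3*(34) - 3*(0) = 10; iterating: T(3)=10, T(4)=-220, T(5)=-272, T(6)=-1234, T(7)=-2624, T(8)=-8134, T(9)=-20438, T(10)=-57406, T(11)=-151724, T(12)=-414352, T(13)=-1111658, T(14)=-3011200, T(15)=-8114318, T(16)=-21927262, T(17)=-59163878, T(18)=-159766588; answer -159766588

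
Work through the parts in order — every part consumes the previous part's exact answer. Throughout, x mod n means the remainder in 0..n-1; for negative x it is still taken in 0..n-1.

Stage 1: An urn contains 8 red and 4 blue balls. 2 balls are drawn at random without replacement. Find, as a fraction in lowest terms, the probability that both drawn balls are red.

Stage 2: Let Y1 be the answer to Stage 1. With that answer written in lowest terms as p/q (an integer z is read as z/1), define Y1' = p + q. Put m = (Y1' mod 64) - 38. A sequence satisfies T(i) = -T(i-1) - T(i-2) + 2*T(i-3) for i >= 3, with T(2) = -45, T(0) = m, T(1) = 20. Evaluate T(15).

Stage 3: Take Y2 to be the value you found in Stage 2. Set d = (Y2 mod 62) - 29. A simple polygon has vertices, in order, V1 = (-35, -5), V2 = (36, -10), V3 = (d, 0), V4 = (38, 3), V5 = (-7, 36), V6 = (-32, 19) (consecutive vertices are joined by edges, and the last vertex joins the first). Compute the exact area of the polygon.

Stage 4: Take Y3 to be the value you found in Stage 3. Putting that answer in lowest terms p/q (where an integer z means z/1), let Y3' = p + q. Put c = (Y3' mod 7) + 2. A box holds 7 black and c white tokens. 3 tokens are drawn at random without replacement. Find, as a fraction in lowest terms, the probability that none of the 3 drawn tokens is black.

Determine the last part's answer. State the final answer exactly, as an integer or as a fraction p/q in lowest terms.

Stage 1: total draws C(12,2) = 66; favorable C(8,2) = 28; P = 14/33; answer 14/33
Stage 2: Y1 = 14/33; threaded value p + q = 47; m = 9; T(3) = -1*(-45) - 1*(20) + 2*(9) = 43; iterating: T(3)=43, T(4)=42, T(5)=-175, T(6)=219, T(7)=40, T(8)=-609, T(9)=1007, T(10)=-318, T(11)=-1907, T(12)=4239, T(13)=-2968, T(14)=-5085, T(15)=16531; answer 16531
Stage 3: Y2 = 16531; d = 10; cross terms: (-35*-10 - 36*-5)=530, (36*0 - 10*-10)=100, (10*3 - 38*0)=30, (38*36 - -7*3)=1389, (-7*19 - -32*36)=1019, (-32*-5 - -35*19)=825; twice the area = |3893| = 3893; area = 3893/2; answer 3893/2
Stage 4: Y3 = 3893/2; threaded value p + q = 3895; c = 5; total draws C(12,3) = 220; favorable C(5,3) = 10; P = 1/22; answer 1/22

1/22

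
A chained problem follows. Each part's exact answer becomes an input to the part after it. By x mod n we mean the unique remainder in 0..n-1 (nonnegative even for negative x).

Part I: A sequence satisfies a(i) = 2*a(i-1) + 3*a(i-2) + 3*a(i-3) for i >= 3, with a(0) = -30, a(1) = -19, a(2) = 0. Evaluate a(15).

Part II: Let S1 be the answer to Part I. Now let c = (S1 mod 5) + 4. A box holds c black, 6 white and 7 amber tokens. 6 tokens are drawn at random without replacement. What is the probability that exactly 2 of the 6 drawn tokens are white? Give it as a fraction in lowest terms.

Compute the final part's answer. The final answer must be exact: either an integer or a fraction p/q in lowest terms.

Part I: a(3) = 2*(0) + 3*(-19) + 3*(-30) = -147; iterating: a(3)=-147, a(4)=-351, a(5)=-1143, a(6)=-3780, a(7)=-12042, a(8)=-38853, a(9)=-125172, a(10)=-403029, a(11)=-1298133, a(12)=-4180869, a(13)=-13465224, a(14)=-43367454, a(15)=-139673187; answer -139673187
Part II: S1 = -139673187; c = 7; total draws C(20,6) = 38760; favorable C(6,2)*C(14,4) = 15015; P = 1001/2584; answer 1001/2584

1001/2584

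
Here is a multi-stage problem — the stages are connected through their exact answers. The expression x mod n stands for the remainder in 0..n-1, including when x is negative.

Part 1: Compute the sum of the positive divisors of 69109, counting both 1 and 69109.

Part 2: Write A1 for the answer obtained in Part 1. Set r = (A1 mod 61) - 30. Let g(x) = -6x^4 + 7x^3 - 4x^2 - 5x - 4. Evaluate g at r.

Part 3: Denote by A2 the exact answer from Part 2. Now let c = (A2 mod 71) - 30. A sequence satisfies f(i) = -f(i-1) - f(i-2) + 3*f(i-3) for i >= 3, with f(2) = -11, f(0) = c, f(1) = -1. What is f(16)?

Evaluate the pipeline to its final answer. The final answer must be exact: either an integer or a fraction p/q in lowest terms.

Part 1: 69109 is prime, so its only divisors are 1 and 69109; sigma = 1 + 69109 = 69110; answer 69110
Part 2: A1 = 69110; r = 28; -6*(28)^4 + 7*(28)^3 - 4*(28)^2 - 5*(28)^1 - 4 = (-3687936) + (153664) + (-3136) + (-140) + (-4) = -3537552; answer -3537552
Part 3: A2 = -3537552; c = -7; f(3) = -1*(-11) - 1*(-1) + 3*(-7) = -9; iterating: f(3)=-9, f(4)=17, f(5)=-41, f(6)=-3, f(7)=95, f(8)=-215, f(9)=111, f(10)=389, f(11)=-1145, f(12)=1089, f(13)=1223, f(14)=-5747, f(15)=7791, f(16)=1625; answer 1625

1625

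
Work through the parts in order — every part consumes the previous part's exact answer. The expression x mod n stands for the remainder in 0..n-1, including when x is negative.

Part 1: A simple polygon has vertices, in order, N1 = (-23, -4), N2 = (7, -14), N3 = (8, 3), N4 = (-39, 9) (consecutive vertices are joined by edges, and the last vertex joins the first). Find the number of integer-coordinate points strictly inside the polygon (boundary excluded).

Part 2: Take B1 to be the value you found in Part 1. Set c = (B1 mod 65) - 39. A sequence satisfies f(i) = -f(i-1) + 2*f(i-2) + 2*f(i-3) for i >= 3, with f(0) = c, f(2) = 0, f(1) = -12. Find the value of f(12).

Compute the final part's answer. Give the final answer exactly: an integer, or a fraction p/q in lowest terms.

-1116

Part 1: cross terms: (-23*-14 - 7*-4)=350, (7*3 - 8*-14)=133, (8*9 - -39*3)=189, (-39*-4 - -23*9)=363; twice the area = |1035| = 1035; area = 1035/2; boundary points = 10 + 1 + 1 + 1 = 13; strictly interior points = area - boundary/2 + 1 = 512; answer 512
Part 2: B1 = 512; c = 18; f(3) = -1*(0) + 2*(-12) + 2*(18) = 12; iterating: f(3)=12, f(4)=-36, f(5)=60, f(6)=-108, f(7)=156, f(8)=-252, f(9)=348, f(10)=-540, f(11)=732, f(12)=-1116; answer -1116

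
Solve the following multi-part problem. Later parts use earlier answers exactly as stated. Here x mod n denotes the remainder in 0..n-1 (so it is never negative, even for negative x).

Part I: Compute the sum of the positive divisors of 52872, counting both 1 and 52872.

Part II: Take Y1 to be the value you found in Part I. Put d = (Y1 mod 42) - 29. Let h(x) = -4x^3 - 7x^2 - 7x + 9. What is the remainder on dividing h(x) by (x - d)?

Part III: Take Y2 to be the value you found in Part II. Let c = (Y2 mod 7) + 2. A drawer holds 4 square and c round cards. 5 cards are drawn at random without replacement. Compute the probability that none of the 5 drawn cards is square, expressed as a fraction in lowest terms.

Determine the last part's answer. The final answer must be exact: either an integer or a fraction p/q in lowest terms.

1/22

Part I: 52872 = 2^3 * 3 * 2203; sigma = (1 + 2 + 4 + 8) * (1 + 3) * (1 + 2203) = 15 * 4 * 2204 = 132240; answer 132240
Part II: Y1 = 132240; d = -5; remainder = value at the root: -4*(-5)^3 - 7*(-5)^2 - 7*(-5)^1 + 9 = (500) + (-175) + (35) + (9) = 369; answer 369
Part III: Y2 = 369; c = 7; total draws C(11,5) = 462; favorable C(7,5) = 21; P = 1/22; answer 1/22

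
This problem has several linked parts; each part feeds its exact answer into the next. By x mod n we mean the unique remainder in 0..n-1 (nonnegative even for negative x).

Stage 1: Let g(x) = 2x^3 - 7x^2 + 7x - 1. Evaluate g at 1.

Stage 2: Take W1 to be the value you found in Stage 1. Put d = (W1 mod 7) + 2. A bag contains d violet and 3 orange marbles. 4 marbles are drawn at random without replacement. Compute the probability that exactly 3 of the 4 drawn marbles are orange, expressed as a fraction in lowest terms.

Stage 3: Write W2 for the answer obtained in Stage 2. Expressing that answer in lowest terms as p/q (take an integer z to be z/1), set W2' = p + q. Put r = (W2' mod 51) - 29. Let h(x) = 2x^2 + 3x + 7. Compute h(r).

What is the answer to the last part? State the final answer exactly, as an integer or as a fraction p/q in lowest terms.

Stage 1: 2*(1)^3 - 7*(1)^2 + 7*(1)^1 - 1 = (2) + (-7) + (7) + (-1) = 1; answer 1
Stage 2: W1 = 1; d = 3; total draws C(6,4) = 15; favorable C(3,3)*C(3,1) = 3; P = 1/5; answer 1/5
Stage 3: W2 = 1/5; threaded value p + q = 6; r = -23; 2*(-23)^2 + 3*(-23)^1 + 7 = (1058) + (-69) + (7) = 996; answer 996

996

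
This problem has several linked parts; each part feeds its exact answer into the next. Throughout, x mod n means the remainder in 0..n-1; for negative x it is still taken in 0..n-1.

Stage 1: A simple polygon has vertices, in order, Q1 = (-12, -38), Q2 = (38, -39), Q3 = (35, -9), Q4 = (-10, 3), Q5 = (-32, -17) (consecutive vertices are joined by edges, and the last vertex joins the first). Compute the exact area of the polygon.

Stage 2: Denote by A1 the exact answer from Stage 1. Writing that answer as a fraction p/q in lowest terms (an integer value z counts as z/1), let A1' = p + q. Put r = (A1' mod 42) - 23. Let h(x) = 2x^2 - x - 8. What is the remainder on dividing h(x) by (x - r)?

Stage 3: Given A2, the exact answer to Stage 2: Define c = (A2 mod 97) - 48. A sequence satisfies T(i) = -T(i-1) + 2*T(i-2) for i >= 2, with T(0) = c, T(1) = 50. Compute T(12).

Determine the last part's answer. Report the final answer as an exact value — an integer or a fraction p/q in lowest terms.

-91472

Stage 1: cross terms: (-12*-39 - 38*-38)=1912, (38*-9 - 35*-39)=1023, (35*3 - -10*-9)=15, (-10*-17 - -32*3)=266, (-32*-38 - -12*-17)=1012; twice the area = |4228| = 4228; area = 2114; answer 2114
Stage 2: A1 = 2114; threaded value p + q = 2115; r = -8; remainder = value at the root: 2*(-8)^2 - 1*(-8)^1 - 8 = (128) + (8) + (-8) = 128; answer 128
Stage 3: A2 = 128; c = -17; T(2) = -1*(50) + 2*(-17) = -84; iterating: T(2)=-84, T(3)=184, T(4)=-352, T(5)=720, T(6)=-1424, T(7)=2864, T(8)=-5712, T(9)=11440, T(10)=-22864, T(11)=45744, T(12)=-91472; answer -91472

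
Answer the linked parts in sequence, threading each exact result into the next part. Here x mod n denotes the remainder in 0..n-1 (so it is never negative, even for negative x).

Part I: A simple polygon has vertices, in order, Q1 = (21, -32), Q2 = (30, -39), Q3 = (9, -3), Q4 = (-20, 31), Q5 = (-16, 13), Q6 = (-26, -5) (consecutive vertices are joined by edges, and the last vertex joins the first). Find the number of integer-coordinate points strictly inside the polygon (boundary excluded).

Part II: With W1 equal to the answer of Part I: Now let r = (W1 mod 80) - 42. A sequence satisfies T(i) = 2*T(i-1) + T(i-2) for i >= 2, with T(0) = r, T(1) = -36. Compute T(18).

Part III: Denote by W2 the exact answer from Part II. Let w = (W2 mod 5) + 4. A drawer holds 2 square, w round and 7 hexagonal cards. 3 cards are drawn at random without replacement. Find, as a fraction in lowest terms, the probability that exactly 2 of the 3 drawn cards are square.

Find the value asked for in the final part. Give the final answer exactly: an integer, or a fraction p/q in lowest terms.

Part I: cross terms: (21*-39 - 30*-32)=141, (30*-3 - 9*-39)=261, (9*31 - -20*-3)=219, (-20*13 - -16*31)=236, (-16*-5 - -26*13)=418, (-26*-32 - 21*-5)=937; twice the area = |2212| = 2212; area = 1106; boundary points = 1 + 3 + 1 + 2 + 2 + 1 = 10; strictly interior points = area - boundary/2 + 1 = 1102; answer 1102
Part II: W1 = 1102; r = 20; T(2) = 2*(-36) + 1*(20) = -52; iterating: T(2)=-52, T(3)=-140, T(4)=-332, T(5)=-804, T(6)=-1940, T(7)=-4684, T(8)=-11308, T(9)=-27300, T(10)=-65908, T(11)=-159116, T(12)=-384140, T(13)=-927396, T(14)=-2238932, T(15)=-5405260, T(16)=-13049452, T(17)=-31504164, T(18)=-76057780; answer -76057780
Part III: W2 = -76057780; w = 4; total draws C(13,3) = 286; favorable C(2,2)*C(11,1) = 11; P = 1/26; answer 1/26

1/26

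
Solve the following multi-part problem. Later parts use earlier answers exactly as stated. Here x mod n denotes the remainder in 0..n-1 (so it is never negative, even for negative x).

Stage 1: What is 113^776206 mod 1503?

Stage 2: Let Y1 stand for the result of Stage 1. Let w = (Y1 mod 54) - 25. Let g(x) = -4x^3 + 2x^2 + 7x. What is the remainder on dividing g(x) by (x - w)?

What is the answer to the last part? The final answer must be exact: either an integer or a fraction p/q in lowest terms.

Stage 1: squarings mod 1503: 113^1=113, 113^2=745, 113^4=418, 113^8=376, 113^16=94, 113^32=1321, 113^64=58, 113^128=358, 113^256=409, 113^512=448, 113^1024=805, 113^2048=232, 113^4096=1219, 113^8192=997, 113^16384=526, 113^32768=124, 113^65536=346, 113^131072=979, 113^262144=1030, 113^524288=1285; 113^776206 = 113^2 * 113^4 * 113^8 * 113^2048 * 113^4096 * 113^16384 * 113^32768 * 113^65536 * 113^131072 * 113^524288 = 616 (mod 1503); answer 616
Stage 2: Y1 = 616; w = -3; remainder = value at the root: -4*(-3)^3 + 2*(-3)^2 + 7*(-3)^1 = (108) + (18) + (-21) = 105; answer 105

105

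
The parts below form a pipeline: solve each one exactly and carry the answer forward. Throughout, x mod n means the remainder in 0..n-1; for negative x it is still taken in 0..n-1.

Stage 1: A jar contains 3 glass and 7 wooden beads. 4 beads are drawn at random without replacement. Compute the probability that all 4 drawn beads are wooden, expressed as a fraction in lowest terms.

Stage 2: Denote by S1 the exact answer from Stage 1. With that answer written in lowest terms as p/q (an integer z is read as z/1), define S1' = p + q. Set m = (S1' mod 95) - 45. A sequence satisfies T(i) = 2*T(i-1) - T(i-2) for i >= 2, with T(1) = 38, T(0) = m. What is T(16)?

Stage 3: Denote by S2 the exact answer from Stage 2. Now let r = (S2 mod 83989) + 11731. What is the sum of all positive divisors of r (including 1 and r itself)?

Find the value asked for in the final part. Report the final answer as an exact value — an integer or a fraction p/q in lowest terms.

Stage 1: total draws C(10,4) = 210; favorable C(7,4) = 35; P = 1/6; answer 1/6
Stage 2: S1 = 1/6; threaded value p + q = 7; m = -38; T(2) = 2*(38) - 1*(-38) = 114; iterating: T(2)=114, T(3)=190, T(4)=266, T(5)=342, T(6)=418, T(7)=494, T(8)=570, T(9)=646, T(10)=722, T(11)=798, T(12)=874, T(13)=950, T(14)=1026, T(15)=1102, T(16)=1178; answer 1178
Stage 3: S2 = 1178; r = 12909; 12909 = 3 * 13 * 331; sigma = (1 + 3) * (1 + 13) * (1 + 331) = 4 * 14 * 332 = 18592; answer 18592

18592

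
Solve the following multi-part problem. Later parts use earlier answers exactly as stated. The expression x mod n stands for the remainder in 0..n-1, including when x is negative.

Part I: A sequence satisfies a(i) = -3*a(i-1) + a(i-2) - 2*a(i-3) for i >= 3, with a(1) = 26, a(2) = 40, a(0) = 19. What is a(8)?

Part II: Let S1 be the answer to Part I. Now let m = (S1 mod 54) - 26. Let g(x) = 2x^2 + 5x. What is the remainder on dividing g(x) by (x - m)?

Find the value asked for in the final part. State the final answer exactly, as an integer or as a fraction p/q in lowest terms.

Part I: a(3) = -3*(40) + 1*(26) - 2*(19) = -132; iterating: a(3)=-132, a(4)=384, a(5)=-1364, a(6)=4740, a(7)=-16352, a(8)=56524; answer 56524
Part II: S1 = 56524; m = 14; remainder = value at the root: 2*(14)^2 + 5*(14)^1 = (392) + (70) = 462; answer 462

462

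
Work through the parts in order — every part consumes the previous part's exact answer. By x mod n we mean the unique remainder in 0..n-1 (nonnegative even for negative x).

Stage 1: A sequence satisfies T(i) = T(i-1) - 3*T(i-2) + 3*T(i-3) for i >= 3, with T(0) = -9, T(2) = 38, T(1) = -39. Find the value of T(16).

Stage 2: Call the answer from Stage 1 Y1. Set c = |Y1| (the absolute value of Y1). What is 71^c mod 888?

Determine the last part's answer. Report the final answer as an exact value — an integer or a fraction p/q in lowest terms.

Stage 1: T(3) = 1*(38) - 3*(-39) + 3*(-9) = 128; iterating: T(3)=128, T(4)=-103, T(5)=-373, T(6)=320, T(7)=1130, T(8)=-949, T(9)=-3379, T(10)=2858, T(11)=10148, T(12)=-8563, T(13)=-30433, T(14)=25700, T(15)=91310, T(16)=-77089; answer -77089
Stage 2: Y1 = -77089; c = 77089; squarings mod 888: 71^1=71, 71^2=601, 71^4=673, 71^8=49, 71^16=625, 71^32=793, 71^64=145, 71^128=601, 71^256=673, 71^512=49, 71^1024=625, 71^2048=793, 71^4096=145, 71^8192=601, 71^16384=673, 71^32768=49, 71^65536=625; 71^77089 = 71^1 * 71^32 * 71^256 * 71^1024 * 71^2048 * 71^8192 * 71^65536 = 599 (mod 888); answer 599

599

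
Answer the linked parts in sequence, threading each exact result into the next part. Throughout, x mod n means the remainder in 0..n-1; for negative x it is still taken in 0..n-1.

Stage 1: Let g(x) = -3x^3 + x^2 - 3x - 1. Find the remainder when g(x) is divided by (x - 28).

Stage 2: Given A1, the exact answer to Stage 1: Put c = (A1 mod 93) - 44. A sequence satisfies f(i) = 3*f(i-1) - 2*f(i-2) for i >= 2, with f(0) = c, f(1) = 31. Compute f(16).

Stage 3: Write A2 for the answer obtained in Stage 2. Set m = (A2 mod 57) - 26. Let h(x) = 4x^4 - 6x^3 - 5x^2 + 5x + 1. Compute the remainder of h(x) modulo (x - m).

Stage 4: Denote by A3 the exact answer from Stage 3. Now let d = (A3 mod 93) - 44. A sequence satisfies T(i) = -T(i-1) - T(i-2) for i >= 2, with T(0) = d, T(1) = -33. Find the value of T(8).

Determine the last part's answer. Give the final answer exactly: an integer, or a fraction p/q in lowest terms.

Stage 1: remainder = value at the root: -3*(28)^3 + 1*(28)^2 - 3*(28)^1 - 1 = (-65856) + (784) + (-84) + (-1) = -65157; answer -65157
Stage 2: A1 = -65157; c = -8; f(2) = 3*(31) - 2*(-8) = 109; iterating: f(2)=109, f(3)=265, f(4)=577, f(5)=1201, f(6)=2449, f(7)=4945, f(8)=9937, f(9)=19921, f(10)=39889, f(11)=79825, f(12)=159697, f(13)=319441, f(14)=638929, f(15)=1277905, f(16)=2555857; answer 2555857
Stage 3: A2 = 2555857; m = 8; remainder = value at the root: 4*(8)^4 - 6*(8)^3 - 5*(8)^2 + 5*(8)^1 + 1 = (16384) + (-3072) + (-320) + (40) + (1) = 13033; answer 13033
Stage 4: A3 = 13033; d = -31; T(2) = -1*(-33) - 1*(-31) = 64; iterating: T(2)=64, T(3)=-31, T(4)=-33, T(5)=64, T(6)=-31, T(7)=-33, T(8)=64; answer 64

64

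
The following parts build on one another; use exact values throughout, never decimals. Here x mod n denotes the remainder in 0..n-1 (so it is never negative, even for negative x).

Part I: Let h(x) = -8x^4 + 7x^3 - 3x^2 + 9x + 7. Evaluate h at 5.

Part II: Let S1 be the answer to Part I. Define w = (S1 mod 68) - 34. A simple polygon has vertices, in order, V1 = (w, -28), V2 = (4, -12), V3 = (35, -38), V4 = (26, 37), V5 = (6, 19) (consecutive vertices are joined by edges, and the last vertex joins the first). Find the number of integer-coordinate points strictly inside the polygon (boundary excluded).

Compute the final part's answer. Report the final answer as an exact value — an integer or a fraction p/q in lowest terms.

1907

Part I: -8*(5)^4 + 7*(5)^3 - 3*(5)^2 + 9*(5)^1 + 7 = (-5000) + (875) + (-75) + (45) + (7) = -4148; answer -4148
Part II: S1 = -4148; w = -34; cross terms: (-34*-12 - 4*-28)=520, (4*-38 - 35*-12)=268, (35*37 - 26*-38)=2283, (26*19 - 6*37)=272, (6*-28 - -34*19)=478; twice the area = |3821| = 3821; area = 3821/2; boundary points = 2 + 1 + 3 + 2 + 1 = 9; strictly interior points = area - boundary/2 + 1 = 1907; answer 1907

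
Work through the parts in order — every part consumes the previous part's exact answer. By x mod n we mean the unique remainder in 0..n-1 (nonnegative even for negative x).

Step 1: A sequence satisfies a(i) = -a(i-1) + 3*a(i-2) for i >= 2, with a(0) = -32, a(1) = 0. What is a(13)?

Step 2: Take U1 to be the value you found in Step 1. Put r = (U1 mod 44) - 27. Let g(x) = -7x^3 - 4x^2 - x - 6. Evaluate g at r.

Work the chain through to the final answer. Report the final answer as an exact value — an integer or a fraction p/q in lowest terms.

134886

Step 1: a(2) = -1*(0) + 3*(-32) = -96; iterating: a(2)=-96, a(3)=96, a(4)=-384, a(5)=672, a(6)=-1824, a(7)=3840, a(8)=-9312, a(9)=20832, a(10)=-48768, a(11)=111264, a(12)=-257568, a(13)=591360; answer 591360
Step 2: U1 = 591360; r = -27; -7*(-27)^3 - 4*(-27)^2 - 1*(-27)^1 - 6 = (137781) + (-2916) + (27) + (-6) = 134886; answer 134886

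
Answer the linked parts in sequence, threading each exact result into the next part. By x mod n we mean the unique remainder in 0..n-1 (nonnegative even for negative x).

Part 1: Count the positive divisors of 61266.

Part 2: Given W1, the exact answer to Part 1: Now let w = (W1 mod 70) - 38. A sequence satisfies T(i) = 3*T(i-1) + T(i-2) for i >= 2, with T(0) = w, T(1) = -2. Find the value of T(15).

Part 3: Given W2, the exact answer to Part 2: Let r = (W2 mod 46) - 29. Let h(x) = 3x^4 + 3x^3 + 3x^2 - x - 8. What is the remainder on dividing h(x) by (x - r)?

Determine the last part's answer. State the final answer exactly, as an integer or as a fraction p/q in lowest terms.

40296

Part 1: 61266 = 2 * 3 * 10211; number of divisors = (1+1) * (1+1) * (1+1) = 8; answer 8
Part 2: W1 = 8; w = -30; T(2) = 3*(-2) + 1*(-30) = -36; iterating: T(2)=-36, T(3)=-110, T(4)=-366, T(5)=-1208, T(6)=-3990, T(7)=-13178, T(8)=-43524, T(9)=-143750, T(10)=-474774, T(11)=-1568072, T(12)=-5178990, T(13)=-17105042, T(14)=-56494116, T(15)=-186587390; answer -186587390
Part 3: W2 = -186587390; r = -11; remainder = value at the root: 3*(-11)^4 + 3*(-11)^3 + 3*(-11)^2 - 1*(-11)^1 - 8 = (43923) + (-3993) + (363) + (11) + (-8) = 40296; answer 40296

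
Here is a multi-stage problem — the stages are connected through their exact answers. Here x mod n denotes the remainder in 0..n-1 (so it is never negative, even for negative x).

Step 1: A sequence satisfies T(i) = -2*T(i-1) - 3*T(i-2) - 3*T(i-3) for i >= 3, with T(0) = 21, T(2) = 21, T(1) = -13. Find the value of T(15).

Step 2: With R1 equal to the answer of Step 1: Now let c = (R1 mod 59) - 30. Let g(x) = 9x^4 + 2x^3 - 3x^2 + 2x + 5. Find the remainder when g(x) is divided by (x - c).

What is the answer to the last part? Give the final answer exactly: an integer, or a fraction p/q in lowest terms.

260967

Step 1: T(3) = -2*(21) - 3*(-13) - 3*(21) = -66; iterating: T(3)=-66, T(4)=108, T(5)=-81, T(6)=36, T(7)=-153, T(8)=441, T(9)=-531, T(10)=198, T(11)=-126, T(12)=1251, T(13)=-2718, T(14)=2061, T(15)=279; answer 279
Step 2: R1 = 279; c = 13; remainder = value at the root: 9*(13)^4 + 2*(13)^3 - 3*(13)^2 + 2*(13)^1 + 5 = (257049) + (4394) + (-507) + (26) + (5) = 260967; answer 260967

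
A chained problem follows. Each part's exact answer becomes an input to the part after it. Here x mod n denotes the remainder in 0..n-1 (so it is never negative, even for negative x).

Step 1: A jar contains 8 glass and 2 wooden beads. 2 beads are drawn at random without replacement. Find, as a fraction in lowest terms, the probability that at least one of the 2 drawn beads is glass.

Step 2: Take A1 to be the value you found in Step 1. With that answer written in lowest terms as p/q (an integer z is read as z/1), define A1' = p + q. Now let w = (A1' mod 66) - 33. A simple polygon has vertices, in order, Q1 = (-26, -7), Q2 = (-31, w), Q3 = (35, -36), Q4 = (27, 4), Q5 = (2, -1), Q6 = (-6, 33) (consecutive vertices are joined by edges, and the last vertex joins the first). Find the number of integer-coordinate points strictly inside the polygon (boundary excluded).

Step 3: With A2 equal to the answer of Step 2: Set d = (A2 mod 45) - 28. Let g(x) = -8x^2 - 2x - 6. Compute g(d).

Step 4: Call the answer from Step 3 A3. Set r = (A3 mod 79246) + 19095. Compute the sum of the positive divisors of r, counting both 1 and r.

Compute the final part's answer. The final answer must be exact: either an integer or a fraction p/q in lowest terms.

Step 1: total draws C(10,2) = 45; complement C(2,2) = 1; favorable 45 - 1 = 44; P = 44/45; answer 44/45
Step 2: A1 = 44/45; threaded value p + q = 89; w = -10; cross terms: (-26*-10 - -31*-7)=43, (-31*-36 - 35*-10)=1466, (35*4 - 27*-36)=1112, (27*-1 - 2*4)=-35, (2*33 - -6*-1)=60, (-6*-7 - -26*33)=900; twice the area = |3546| = 3546; area = 1773; boundary points = 1 + 2 + 8 + 5 + 2 + 20 = 38; strictly interior points = area - boundary/2 + 1 = 1755; answer 1755
Step 3: A2 = 1755; d = -28; -8*(-28)^2 - 2*(-28)^1 - 6 = (-6272) + (56) + (-6) = -6222; answer -6222
Step 4: A3 = -6222; r = 92119; 92119 is prime, so its only divisors are 1 and 92119; sigma = 1 + 92119 = 92120; answer 92120

92120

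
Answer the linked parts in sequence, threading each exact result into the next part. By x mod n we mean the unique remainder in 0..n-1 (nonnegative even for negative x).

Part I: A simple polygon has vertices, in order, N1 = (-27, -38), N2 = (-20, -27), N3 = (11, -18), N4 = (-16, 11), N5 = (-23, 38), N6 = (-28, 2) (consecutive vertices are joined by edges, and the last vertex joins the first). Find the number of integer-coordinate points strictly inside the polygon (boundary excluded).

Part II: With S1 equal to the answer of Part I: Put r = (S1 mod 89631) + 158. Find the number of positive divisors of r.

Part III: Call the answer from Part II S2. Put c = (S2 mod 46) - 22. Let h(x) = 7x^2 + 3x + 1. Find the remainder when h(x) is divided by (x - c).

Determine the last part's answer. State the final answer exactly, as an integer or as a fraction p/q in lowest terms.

Part I: cross terms: (-27*-27 - -20*-38)=-31, (-20*-18 - 11*-27)=657, (11*11 - -16*-18)=-167, (-16*38 - -23*11)=-355, (-23*2 - -28*38)=1018, (-28*-38 - -27*2)=1118; twice the area = |2240| = 2240; area = 1120; boundary points = 1 + 1 + 1 + 1 + 1 + 1 = 6; strictly interior points = area - boundary/2 + 1 = 1118; answer 1118
Part II: S1 = 1118; r = 1276; 1276 = 2^2 * 11 * 29; number of divisors = (2+1) * (1+1) * (1+1) = 12; answer 12
Part III: S2 = 12; c = -10; remainder = value at the root: 7*(-10)^2 + 3*(-10)^1 + 1 = (700) + (-30) + (1) = 671; answer 671

671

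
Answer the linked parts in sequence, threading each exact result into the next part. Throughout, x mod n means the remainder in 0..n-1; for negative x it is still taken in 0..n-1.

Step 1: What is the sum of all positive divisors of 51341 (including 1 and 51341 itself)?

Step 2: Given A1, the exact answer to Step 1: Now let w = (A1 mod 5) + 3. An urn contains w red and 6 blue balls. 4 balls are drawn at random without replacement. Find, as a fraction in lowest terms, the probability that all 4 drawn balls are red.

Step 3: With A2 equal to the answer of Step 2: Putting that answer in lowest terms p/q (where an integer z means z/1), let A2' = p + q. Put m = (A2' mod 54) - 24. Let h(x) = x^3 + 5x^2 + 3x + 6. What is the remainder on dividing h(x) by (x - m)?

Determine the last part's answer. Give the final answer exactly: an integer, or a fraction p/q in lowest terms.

-753

Step 1: 51341 is prime, so its only divisors are 1 and 51341; sigma = 1 + 51341 = 51342; answer 51342
Step 2: A1 = 51342; w = 5; total draws C(11,4) = 330; favorable C(5,4) = 5; P = 1/66; answer 1/66
Step 3: A2 = 1/66; threaded value p + q = 67; m = -11; remainder = value at the root: 1*(-11)^3 + 5*(-11)^2 + 3*(-11)^1 + 6 = (-1331) + (605) + (-33) + (6) = -753; answer -753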